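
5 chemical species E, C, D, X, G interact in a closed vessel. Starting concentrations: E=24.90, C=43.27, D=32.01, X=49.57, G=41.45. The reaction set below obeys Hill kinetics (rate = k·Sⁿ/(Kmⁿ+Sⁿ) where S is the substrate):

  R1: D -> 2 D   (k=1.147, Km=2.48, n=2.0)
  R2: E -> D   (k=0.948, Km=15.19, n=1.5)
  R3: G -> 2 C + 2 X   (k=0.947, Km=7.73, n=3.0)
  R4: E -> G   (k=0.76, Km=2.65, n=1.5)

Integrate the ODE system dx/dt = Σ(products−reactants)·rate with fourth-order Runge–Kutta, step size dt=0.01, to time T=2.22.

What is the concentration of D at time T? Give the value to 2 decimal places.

RK4 with dt=0.01: 222 steps to T=2.22. Trajectory (selected grid times):
t=0.00: E=24.90 C=43.27 D=32.01 X=49.57 G=41.45
t=0.25: E=24.56 C=43.74 D=32.46 X=50.04 G=41.40
t=0.49: E=24.23 C=44.19 D=32.88 X=50.49 G=41.35
t=0.74: E=23.89 C=44.66 D=33.32 X=50.96 G=41.30
t=0.99: E=23.55 C=45.13 D=33.77 X=51.43 G=41.24
t=1.23: E=23.22 C=45.58 D=34.19 X=51.88 G=41.19
t=1.48: E=22.88 C=46.05 D=34.63 X=52.35 G=41.14
t=1.73: E=22.55 C=46.53 D=35.07 X=52.83 G=41.09
t=1.97: E=22.23 C=46.98 D=35.49 X=53.28 G=41.04
t=2.22: E=21.89 C=47.45 D=35.92 X=53.75 G=40.99
Read off D at T=2.22: 35.92

D at T = 35.92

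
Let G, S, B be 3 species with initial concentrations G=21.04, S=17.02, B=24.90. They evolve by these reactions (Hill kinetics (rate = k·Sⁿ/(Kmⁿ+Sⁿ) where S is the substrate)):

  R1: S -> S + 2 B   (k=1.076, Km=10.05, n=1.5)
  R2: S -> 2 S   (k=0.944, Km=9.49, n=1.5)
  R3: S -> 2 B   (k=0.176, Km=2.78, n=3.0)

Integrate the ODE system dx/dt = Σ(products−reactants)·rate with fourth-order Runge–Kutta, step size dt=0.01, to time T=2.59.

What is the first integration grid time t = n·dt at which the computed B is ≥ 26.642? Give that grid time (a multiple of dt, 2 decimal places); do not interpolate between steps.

RK4 with dt=0.01: 259 steps to T=2.59. Trajectory (selected grid times):
t=0.00: G=21.04 S=17.02 B=24.90
t=0.29: G=21.04 S=17.16 B=25.43
t=0.58: G=21.04 S=17.31 B=25.97
t=0.86: G=21.04 S=17.45 B=26.48
t=0.94: G=21.04 S=17.49 B=26.63
t=0.95: G=21.04 S=17.49 B=26.65
t=1.15: G=21.04 S=17.59 B=27.02
t=1.44: G=21.04 S=17.74 B=27.56
t=1.73: G=21.04 S=17.88 B=28.10
t=2.01: G=21.04 S=18.02 B=28.62
t=2.30: G=21.04 S=18.17 B=29.16
t=2.59: G=21.04 S=18.32 B=29.71
B(0.94)=26.630 < 26.642 but B(0.95)=26.648 ≥ 26.642, so the first grid time is t=0.95.

Threshold first reached at t = 0.95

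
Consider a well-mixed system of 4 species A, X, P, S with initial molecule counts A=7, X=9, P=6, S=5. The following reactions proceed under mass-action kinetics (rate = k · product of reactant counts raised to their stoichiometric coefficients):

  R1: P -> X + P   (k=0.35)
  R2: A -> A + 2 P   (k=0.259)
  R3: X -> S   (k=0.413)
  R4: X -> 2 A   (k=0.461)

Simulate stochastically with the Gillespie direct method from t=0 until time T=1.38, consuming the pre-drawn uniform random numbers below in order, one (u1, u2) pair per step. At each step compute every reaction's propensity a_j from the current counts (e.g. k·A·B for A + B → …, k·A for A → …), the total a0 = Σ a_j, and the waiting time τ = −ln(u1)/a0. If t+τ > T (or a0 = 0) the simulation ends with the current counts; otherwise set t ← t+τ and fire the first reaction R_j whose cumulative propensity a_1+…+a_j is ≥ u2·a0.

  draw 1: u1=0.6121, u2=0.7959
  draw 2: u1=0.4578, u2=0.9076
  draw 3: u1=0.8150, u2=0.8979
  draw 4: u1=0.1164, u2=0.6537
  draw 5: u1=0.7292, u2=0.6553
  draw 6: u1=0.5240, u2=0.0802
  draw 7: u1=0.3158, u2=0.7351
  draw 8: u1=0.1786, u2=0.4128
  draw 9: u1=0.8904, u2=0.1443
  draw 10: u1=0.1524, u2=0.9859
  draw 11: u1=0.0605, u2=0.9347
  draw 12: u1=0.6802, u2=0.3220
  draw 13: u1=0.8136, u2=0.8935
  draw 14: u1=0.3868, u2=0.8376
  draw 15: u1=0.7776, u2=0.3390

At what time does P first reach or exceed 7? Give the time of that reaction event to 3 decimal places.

t=0.000: A=7 X=9 P=6 S=5
Draw 1: a1=2.100, a2=1.813, a3=3.717, a4=4.149, a0=11.779; τ=−ln(0.6121)/11.779=0.042 → t=0.042; u2·a0=0.7959·11.779=9.375; a1+…+a3=7.630 < 9.375 ≤ a1+…+a4=11.779 → R4 fires; A=9 X=8 P=6 S=5
Draw 2: a1=2.100, a2=2.331, a3=3.304, a4=3.688, a0=11.423; τ=−ln(0.4578)/11.423=0.068 → t=0.110; u2·a0=0.9076·11.423=10.368; a1+…+a3=7.735 < 10.368 ≤ a1+…+a4=11.423 → R4 fires; A=11 X=7 P=6 S=5
Draw 3: a1=2.100, a2=2.849, a3=2.891, a4=3.227, a0=11.067; τ=−ln(0.8150)/11.067=0.018 → t=0.129; u2·a0=0.8979·11.067=9.937; a1+…+a3=7.840 < 9.937 ≤ a1+…+a4=11.067 → R4 fires; A=13 X=6 P=6 S=5
Draw 4: a1=2.100, a2=3.367, a3=2.478, a4=2.766, a0=10.711; τ=−ln(0.1164)/10.711=0.201 → t=0.329; u2·a0=0.6537·10.711=7.002; a1+a2=5.467 < 7.002 ≤ a1+…+a3=7.945 → R3 fires; A=13 X=5 P=6 S=6
Draw 5: a1=2.100, a2=3.367, a3=2.065, a4=2.305, a0=9.837; τ=−ln(0.7292)/9.837=0.032 → t=0.361; u2·a0=0.6553·9.837=6.446; a1+a2=5.467 < 6.446 ≤ a1+…+a3=7.532 → R3 fires; A=13 X=4 P=6 S=7
Draw 6: a1=2.100, a2=3.367, a3=1.652, a4=1.844, a0=8.963; τ=−ln(0.5240)/8.963=0.072 → t=0.434; u2·a0=0.0802·8.963=0.719 ≤ a1=2.100 → R1 fires; A=13 X=5 P=6 S=7
Draw 7: a1=2.100, a2=3.367, a3=2.065, a4=2.305, a0=9.837; τ=−ln(0.3158)/9.837=0.117 → t=0.551; u2·a0=0.7351·9.837=7.231; a1+a2=5.467 < 7.231 ≤ a1+…+a3=7.532 → R3 fires; A=13 X=4 P=6 S=8
Draw 8: a1=2.100, a2=3.367, a3=1.652, a4=1.844, a0=8.963; τ=−ln(0.1786)/8.963=0.192 → t=0.743; u2·a0=0.4128·8.963=3.700; a1=2.100 < 3.700 ≤ a1+a2=5.467 → R2 fires; A=13 X=4 P=8 S=8
Draw 9: a1=2.800, a2=3.367, a3=1.652, a4=1.844, a0=9.663; τ=−ln(0.8904)/9.663=0.012 → t=0.755; u2·a0=0.1443·9.663=1.394 ≤ a1=2.800 → R1 fires; A=13 X=5 P=8 S=8
Draw 10: a1=2.800, a2=3.367, a3=2.065, a4=2.305, a0=10.537; τ=−ln(0.1524)/10.537=0.179 → t=0.933; u2·a0=0.9859·10.537=10.388; a1+…+a3=8.232 < 10.388 ≤ a1+…+a4=10.537 → R4 fires; A=15 X=4 P=8 S=8
Draw 11: a1=2.800, a2=3.885, a3=1.652, a4=1.844, a0=10.181; τ=−ln(0.0605)/10.181=0.276 → t=1.209; u2·a0=0.9347·10.181=9.516; a1+…+a3=8.337 < 9.516 ≤ a1+…+a4=10.181 → R4 fires; A=17 X=3 P=8 S=8
Draw 12: a1=2.800, a2=4.403, a3=1.239, a4=1.383, a0=9.825; τ=−ln(0.6802)/9.825=0.039 → t=1.248; u2·a0=0.3220·9.825=3.164; a1=2.800 < 3.164 ≤ a1+a2=7.203 → R2 fires; A=17 X=3 P=10 S=8
Draw 13: a1=3.500, a2=4.403, a3=1.239, a4=1.383, a0=10.525; τ=−ln(0.8136)/10.525=0.020 → t=1.268; u2·a0=0.8935·10.525=9.404; a1+…+a3=9.142 < 9.404 ≤ a1+…+a4=10.525 → R4 fires; A=19 X=2 P=10 S=8
Draw 14: a1=3.500, a2=4.921, a3=0.826, a4=0.922, a0=10.169; τ=−ln(0.3868)/10.169=0.093 → t=1.361; u2·a0=0.8376·10.169=8.518; a1+a2=8.421 < 8.518 ≤ a1+…+a3=9.247 → R3 fires; A=19 X=1 P=10 S=9
Draw 15: a1=3.500, a2=4.921, a3=0.413, a4=0.461, a0=9.295; τ=−ln(0.7776)/9.295=0.027 → t=1.388 > T=1.38: stop.
P first becomes ≥ 7 when it reaches 8 at the event at t=0.743.

Threshold first reached at t = 0.743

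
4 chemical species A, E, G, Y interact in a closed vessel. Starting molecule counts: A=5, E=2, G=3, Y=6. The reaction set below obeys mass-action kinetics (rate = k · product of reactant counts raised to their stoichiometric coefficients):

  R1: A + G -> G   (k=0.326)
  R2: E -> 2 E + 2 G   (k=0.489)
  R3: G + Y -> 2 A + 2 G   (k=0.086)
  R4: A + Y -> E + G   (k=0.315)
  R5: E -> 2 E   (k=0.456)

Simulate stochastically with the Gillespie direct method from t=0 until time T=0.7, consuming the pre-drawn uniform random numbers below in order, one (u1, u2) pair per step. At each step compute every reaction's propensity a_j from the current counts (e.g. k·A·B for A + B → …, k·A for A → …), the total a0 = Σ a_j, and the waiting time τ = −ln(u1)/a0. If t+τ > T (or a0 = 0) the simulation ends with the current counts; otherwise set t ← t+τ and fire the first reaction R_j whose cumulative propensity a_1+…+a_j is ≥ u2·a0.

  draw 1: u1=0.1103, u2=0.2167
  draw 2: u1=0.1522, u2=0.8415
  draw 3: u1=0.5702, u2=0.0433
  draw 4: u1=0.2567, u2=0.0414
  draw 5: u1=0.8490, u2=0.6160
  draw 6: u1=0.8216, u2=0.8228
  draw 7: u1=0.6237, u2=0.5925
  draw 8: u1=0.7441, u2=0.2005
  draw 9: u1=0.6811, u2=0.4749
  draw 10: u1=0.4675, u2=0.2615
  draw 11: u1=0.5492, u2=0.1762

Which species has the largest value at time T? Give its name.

t=0.000: A=5 E=2 G=3 Y=6
Draw 1: a1=4.890, a2=0.978, a3=1.548, a4=9.450, a5=0.912, a0=17.778; τ=−ln(0.1103)/17.778=0.124 → t=0.124; u2·a0=0.2167·17.778=3.852 ≤ a1=4.890 → R1 fires; A=4 E=2 G=3 Y=6
Draw 2: a1=3.912, a2=0.978, a3=1.548, a4=7.560, a5=0.912, a0=14.910; τ=−ln(0.1522)/14.910=0.126 → t=0.250; u2·a0=0.8415·14.910=12.547; a1+…+a3=6.438 < 12.547 ≤ a1+…+a4=13.998 → R4 fires; A=3 E=3 G=4 Y=5
Draw 3: a1=3.912, a2=1.467, a3=1.720, a4=4.725, a5=1.368, a0=13.192; τ=−ln(0.5702)/13.192=0.043 → t=0.293; u2·a0=0.0433·13.192=0.571 ≤ a1=3.912 → R1 fires; A=2 E=3 G=4 Y=5
Draw 4: a1=2.608, a2=1.467, a3=1.720, a4=3.150, a5=1.368, a0=10.313; τ=−ln(0.2567)/10.313=0.132 → t=0.425; u2·a0=0.0414·10.313=0.427 ≤ a1=2.608 → R1 fires; A=1 E=3 G=4 Y=5
Draw 5: a1=1.304, a2=1.467, a3=1.720, a4=1.575, a5=1.368, a0=7.434; τ=−ln(0.8490)/7.434=0.022 → t=0.447; u2·a0=0.6160·7.434=4.579; a1+…+a3=4.491 < 4.579 ≤ a1+…+a4=6.066 → R4 fires; A=0 E=4 G=5 Y=4
Draw 6: a1=0.000, a2=1.956, a3=1.720, a4=0.000, a5=1.824, a0=5.500; τ=−ln(0.8216)/5.500=0.036 → t=0.482; u2·a0=0.8228·5.500=4.525; a1+…+a4=3.676 < 4.525 ≤ a1+…+a5=5.500 → R5 fires; A=0 E=5 G=5 Y=4
Draw 7: a1=0.000, a2=2.445, a3=1.720, a4=0.000, a5=2.280, a0=6.445; τ=−ln(0.6237)/6.445=0.073 → t=0.556; u2·a0=0.5925·6.445=3.819; a1+a2=2.445 < 3.819 ≤ a1+…+a3=4.165 → R3 fires; A=2 E=5 G=6 Y=3
Draw 8: a1=3.912, a2=2.445, a3=1.548, a4=1.890, a5=2.280, a0=12.075; τ=−ln(0.7441)/12.075=0.024 → t=0.580; u2·a0=0.2005·12.075=2.421 ≤ a1=3.912 → R1 fires; A=1 E=5 G=6 Y=3
Draw 9: a1=1.956, a2=2.445, a3=1.548, a4=0.945, a5=2.280, a0=9.174; τ=−ln(0.6811)/9.174=0.042 → t=0.622; u2·a0=0.4749·9.174=4.357; a1=1.956 < 4.357 ≤ a1+a2=4.401 → R2 fires; A=1 E=6 G=8 Y=3
Draw 10: a1=2.608, a2=2.934, a3=2.064, a4=0.945, a5=2.736, a0=11.287; τ=−ln(0.4675)/11.287=0.067 → t=0.689; u2·a0=0.2615·11.287=2.952; a1=2.608 < 2.952 ≤ a1+a2=5.542 → R2 fires; A=1 E=7 G=10 Y=3
Draw 11: a1=3.260, a2=3.423, a3=2.580, a4=0.945, a5=3.192, a0=13.400; τ=−ln(0.5492)/13.400=0.045 → t=0.734 > T=0.7: stop.
At T=0.7: A=1 E=7 G=10 Y=3; the largest is G.

Dominant species at T: G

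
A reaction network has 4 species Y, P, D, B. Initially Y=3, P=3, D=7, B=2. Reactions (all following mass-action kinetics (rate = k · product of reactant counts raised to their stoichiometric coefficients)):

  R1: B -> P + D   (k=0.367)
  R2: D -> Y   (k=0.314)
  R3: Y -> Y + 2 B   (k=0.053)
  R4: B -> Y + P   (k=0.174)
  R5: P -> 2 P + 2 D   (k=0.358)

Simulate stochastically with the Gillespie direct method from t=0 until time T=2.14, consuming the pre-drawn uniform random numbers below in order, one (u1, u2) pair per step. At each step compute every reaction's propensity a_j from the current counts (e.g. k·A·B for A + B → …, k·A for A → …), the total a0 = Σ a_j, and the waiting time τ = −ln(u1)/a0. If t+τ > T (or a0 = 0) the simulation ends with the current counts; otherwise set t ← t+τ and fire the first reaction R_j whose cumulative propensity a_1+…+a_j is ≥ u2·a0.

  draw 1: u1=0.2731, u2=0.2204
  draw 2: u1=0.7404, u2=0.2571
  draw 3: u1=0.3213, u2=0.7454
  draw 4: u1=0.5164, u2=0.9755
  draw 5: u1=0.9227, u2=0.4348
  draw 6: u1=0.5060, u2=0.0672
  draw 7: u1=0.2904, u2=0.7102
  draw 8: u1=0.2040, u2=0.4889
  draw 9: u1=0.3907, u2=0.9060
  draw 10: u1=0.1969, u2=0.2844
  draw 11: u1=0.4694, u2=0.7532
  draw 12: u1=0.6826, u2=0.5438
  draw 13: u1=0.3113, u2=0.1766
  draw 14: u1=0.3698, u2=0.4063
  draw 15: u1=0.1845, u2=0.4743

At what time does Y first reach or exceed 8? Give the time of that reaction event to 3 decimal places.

t=0.000: Y=3 P=3 D=7 B=2
Draw 1: a1=0.734, a2=2.198, a3=0.159, a4=0.348, a5=1.074, a0=4.513; τ=−ln(0.2731)/4.513=0.288 → t=0.288; u2·a0=0.2204·4.513=0.995; a1=0.734 < 0.995 ≤ a1+a2=2.932 → R2 fires; Y=4 P=3 D=6 B=2
Draw 2: a1=0.734, a2=1.884, a3=0.212, a4=0.348, a5=1.074, a0=4.252; τ=−ln(0.7404)/4.252=0.071 → t=0.358; u2·a0=0.2571·4.252=1.093; a1=0.734 < 1.093 ≤ a1+a2=2.618 → R2 fires; Y=5 P=3 D=5 B=2
Draw 3: a1=0.734, a2=1.570, a3=0.265, a4=0.348, a5=1.074, a0=3.991; τ=−ln(0.3213)/3.991=0.284 → t=0.643; u2·a0=0.7454·3.991=2.975; a1+…+a4=2.917 < 2.975 ≤ a1+…+a5=3.991 → R5 fires; Y=5 P=4 D=7 B=2
Draw 4: a1=0.734, a2=2.198, a3=0.265, a4=0.348, a5=1.432, a0=4.977; τ=−ln(0.5164)/4.977=0.133 → t=0.776; u2·a0=0.9755·4.977=4.855; a1+…+a4=3.545 < 4.855 ≤ a1+…+a5=4.977 → R5 fires; Y=5 P=5 D=9 B=2
Draw 5: a1=0.734, a2=2.826, a3=0.265, a4=0.348, a5=1.790, a0=5.963; τ=−ln(0.9227)/5.963=0.013 → t=0.789; u2·a0=0.4348·5.963=2.593; a1=0.734 < 2.593 ≤ a1+a2=3.560 → R2 fires; Y=6 P=5 D=8 B=2
Draw 6: a1=0.734, a2=2.512, a3=0.318, a4=0.348, a5=1.790, a0=5.702; τ=−ln(0.5060)/5.702=0.119 → t=0.909; u2·a0=0.0672·5.702=0.383 ≤ a1=0.734 → R1 fires; Y=6 P=6 D=9 B=1
Draw 7: a1=0.367, a2=2.826, a3=0.318, a4=0.174, a5=2.148, a0=5.833; τ=−ln(0.2904)/5.833=0.212 → t=1.120; u2·a0=0.7102·5.833=4.143; a1+…+a4=3.685 < 4.143 ≤ a1+…+a5=5.833 → R5 fires; Y=6 P=7 D=11 B=1
Draw 8: a1=0.367, a2=3.454, a3=0.318, a4=0.174, a5=2.506, a0=6.819; τ=−ln(0.2040)/6.819=0.233 → t=1.354; u2·a0=0.4889·6.819=3.334; a1=0.367 < 3.334 ≤ a1+a2=3.821 → R2 fires; Y=7 P=7 D=10 B=1
Draw 9: a1=0.367, a2=3.140, a3=0.371, a4=0.174, a5=2.506, a0=6.558; τ=−ln(0.3907)/6.558=0.143 → t=1.497; u2·a0=0.9060·6.558=5.942; a1+…+a4=4.052 < 5.942 ≤ a1+…+a5=6.558 → R5 fires; Y=7 P=8 D=12 B=1
Draw 10: a1=0.367, a2=3.768, a3=0.371, a4=0.174, a5=2.864, a0=7.544; τ=−ln(0.1969)/7.544=0.215 → t=1.712; u2·a0=0.2844·7.544=2.146; a1=0.367 < 2.146 ≤ a1+a2=4.135 → R2 fires; Y=8 P=8 D=11 B=1
Draw 11: a1=0.367, a2=3.454, a3=0.424, a4=0.174, a5=2.864, a0=7.283; τ=−ln(0.4694)/7.283=0.104 → t=1.816; u2·a0=0.7532·7.283=5.486; a1+…+a4=4.419 < 5.486 ≤ a1+…+a5=7.283 → R5 fires; Y=8 P=9 D=13 B=1
Draw 12: a1=0.367, a2=4.082, a3=0.424, a4=0.174, a5=3.222, a0=8.269; τ=−ln(0.6826)/8.269=0.046 → t=1.862; u2·a0=0.5438·8.269=4.497; a1+a2=4.449 < 4.497 ≤ a1+…+a3=4.873 → R3 fires; Y=8 P=9 D=13 B=3
Draw 13: a1=1.101, a2=4.082, a3=0.424, a4=0.522, a5=3.222, a0=9.351; τ=−ln(0.3113)/9.351=0.125 → t=1.987; u2·a0=0.1766·9.351=1.651; a1=1.101 < 1.651 ≤ a1+a2=5.183 → R2 fires; Y=9 P=9 D=12 B=3
Draw 14: a1=1.101, a2=3.768, a3=0.477, a4=0.522, a5=3.222, a0=9.090; τ=−ln(0.3698)/9.090=0.109 → t=2.097; u2·a0=0.4063·9.090=3.693; a1=1.101 < 3.693 ≤ a1+a2=4.869 → R2 fires; Y=10 P=9 D=11 B=3
Draw 15: a1=1.101, a2=3.454, a3=0.530, a4=0.522, a5=3.222, a0=8.829; τ=−ln(0.1845)/8.829=0.191 → t=2.288 > T=2.14: stop.
Y first becomes ≥ 8 when it reaches 8 at the event at t=1.712.

Threshold first reached at t = 1.712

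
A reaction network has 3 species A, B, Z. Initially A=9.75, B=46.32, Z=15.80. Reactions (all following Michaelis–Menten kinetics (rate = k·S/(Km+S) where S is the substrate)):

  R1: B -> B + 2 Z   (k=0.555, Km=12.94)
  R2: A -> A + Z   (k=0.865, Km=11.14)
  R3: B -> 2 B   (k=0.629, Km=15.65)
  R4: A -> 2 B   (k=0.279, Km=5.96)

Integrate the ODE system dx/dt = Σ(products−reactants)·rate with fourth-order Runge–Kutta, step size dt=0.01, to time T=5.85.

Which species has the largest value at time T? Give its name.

Dominant species at T: B

RK4 with dt=0.01: 585 steps to T=5.85. Trajectory (selected grid times):
t=0.00: A=9.75 B=46.32 Z=15.80
t=0.65: A=9.64 B=46.85 Z=16.63
t=1.30: A=9.53 B=47.38 Z=17.45
t=1.95: A=9.41 B=47.91 Z=18.28
t=2.60: A=9.30 B=48.44 Z=19.10
t=3.25: A=9.19 B=48.97 Z=19.93
t=3.90: A=9.08 B=49.50 Z=20.75
t=4.55: A=8.97 B=50.03 Z=21.58
t=5.20: A=8.87 B=50.56 Z=22.40
t=5.85: A=8.76 B=51.09 Z=23.22
At T=5.85: A=8.76 B=51.09 Z=23.22; the largest is B.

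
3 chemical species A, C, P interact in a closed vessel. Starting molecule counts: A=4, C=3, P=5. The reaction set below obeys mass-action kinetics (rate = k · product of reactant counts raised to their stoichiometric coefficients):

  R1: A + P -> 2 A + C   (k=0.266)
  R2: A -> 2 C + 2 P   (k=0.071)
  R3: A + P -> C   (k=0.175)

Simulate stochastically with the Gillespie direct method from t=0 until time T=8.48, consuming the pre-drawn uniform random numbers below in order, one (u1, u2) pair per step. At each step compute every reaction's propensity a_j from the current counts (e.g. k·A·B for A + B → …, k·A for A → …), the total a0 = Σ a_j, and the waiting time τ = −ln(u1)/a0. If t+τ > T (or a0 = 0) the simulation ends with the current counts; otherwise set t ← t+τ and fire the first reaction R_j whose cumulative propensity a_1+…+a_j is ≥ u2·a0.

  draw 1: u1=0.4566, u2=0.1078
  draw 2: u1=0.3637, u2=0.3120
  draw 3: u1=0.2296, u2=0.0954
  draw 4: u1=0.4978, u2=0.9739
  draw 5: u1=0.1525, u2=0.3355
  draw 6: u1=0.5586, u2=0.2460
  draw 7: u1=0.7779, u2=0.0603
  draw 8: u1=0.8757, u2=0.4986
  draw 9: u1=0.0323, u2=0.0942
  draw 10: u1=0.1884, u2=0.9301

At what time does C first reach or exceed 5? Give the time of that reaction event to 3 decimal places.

Threshold first reached at t = 0.196

t=0.000: A=4 C=3 P=5
Draw 1: a1=5.320, a2=0.284, a3=3.500, a0=9.104; τ=−ln(0.4566)/9.104=0.086 → t=0.086; u2·a0=0.1078·9.104=0.981 ≤ a1=5.320 → R1 fires; A=5 C=4 P=4
Draw 2: a1=5.320, a2=0.355, a3=3.500, a0=9.175; τ=−ln(0.3637)/9.175=0.110 → t=0.196; u2·a0=0.3120·9.175=2.863 ≤ a1=5.320 → R1 fires; A=6 C=5 P=3
Draw 3: a1=4.788, a2=0.426, a3=3.150, a0=8.364; τ=−ln(0.2296)/8.364=0.176 → t=0.372; u2·a0=0.0954·8.364=0.798 ≤ a1=4.788 → R1 fires; A=7 C=6 P=2
Draw 4: a1=3.724, a2=0.497, a3=2.450, a0=6.671; τ=−ln(0.4978)/6.671=0.105 → t=0.477; u2·a0=0.9739·6.671=6.497; a1+a2=4.221 < 6.497 ≤ a1+…+a3=6.671 → R3 fires; A=6 C=7 P=1
Draw 5: a1=1.596, a2=0.426, a3=1.050, a0=3.072; τ=−ln(0.1525)/3.072=0.612 → t=1.089; u2·a0=0.3355·3.072=1.031 ≤ a1=1.596 → R1 fires; A=7 C=8 P=0
Draw 6: a1=0.000, a2=0.497, a3=0.000, a0=0.497; τ=−ln(0.5586)/0.497=1.172 → t=2.261; u2·a0=0.2460·0.497=0.122; a1=0.000 < 0.122 ≤ a1+a2=0.497 → R2 fires; A=6 C=10 P=2
Draw 7: a1=3.192, a2=0.426, a3=2.100, a0=5.718; τ=−ln(0.7779)/5.718=0.044 → t=2.305; u2·a0=0.0603·5.718=0.345 ≤ a1=3.192 → R1 fires; A=7 C=11 P=1
Draw 8: a1=1.862, a2=0.497, a3=1.225, a0=3.584; τ=−ln(0.8757)/3.584=0.037 → t=2.342; u2·a0=0.4986·3.584=1.787 ≤ a1=1.862 → R1 fires; A=8 C=12 P=0
Draw 9: a1=0.000, a2=0.568, a3=0.000, a0=0.568; τ=−ln(0.0323)/0.568=6.043 → t=8.385; u2·a0=0.0942·0.568=0.054; a1=0.000 < 0.054 ≤ a1+a2=0.568 → R2 fires; A=7 C=14 P=2
Draw 10: a1=3.724, a2=0.497, a3=2.450, a0=6.671; τ=−ln(0.1884)/6.671=0.250 → t=8.635 > T=8.48: stop.
C first becomes ≥ 5 when it reaches 5 at the event at t=0.196.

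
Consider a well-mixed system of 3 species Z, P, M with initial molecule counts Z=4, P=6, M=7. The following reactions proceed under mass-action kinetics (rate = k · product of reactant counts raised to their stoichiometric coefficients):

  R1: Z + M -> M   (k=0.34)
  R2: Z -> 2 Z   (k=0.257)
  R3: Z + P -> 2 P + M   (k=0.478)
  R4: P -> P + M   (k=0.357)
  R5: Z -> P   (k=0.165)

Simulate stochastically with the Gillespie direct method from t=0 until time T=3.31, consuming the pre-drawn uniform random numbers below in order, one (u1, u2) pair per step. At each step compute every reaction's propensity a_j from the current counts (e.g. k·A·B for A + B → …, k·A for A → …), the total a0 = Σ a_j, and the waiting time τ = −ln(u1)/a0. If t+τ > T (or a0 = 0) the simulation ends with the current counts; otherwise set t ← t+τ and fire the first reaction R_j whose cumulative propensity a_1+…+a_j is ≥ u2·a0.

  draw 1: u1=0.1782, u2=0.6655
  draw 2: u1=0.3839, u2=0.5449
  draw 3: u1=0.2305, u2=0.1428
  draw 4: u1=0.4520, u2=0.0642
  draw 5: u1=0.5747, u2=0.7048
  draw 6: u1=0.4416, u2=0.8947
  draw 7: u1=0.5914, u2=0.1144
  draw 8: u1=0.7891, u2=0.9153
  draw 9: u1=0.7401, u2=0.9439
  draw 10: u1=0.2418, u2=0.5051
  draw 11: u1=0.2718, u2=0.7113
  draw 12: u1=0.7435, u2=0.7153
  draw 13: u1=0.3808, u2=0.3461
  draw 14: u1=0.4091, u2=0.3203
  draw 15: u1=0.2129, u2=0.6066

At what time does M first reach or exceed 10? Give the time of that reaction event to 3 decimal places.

t=0.000: Z=4 P=6 M=7
Draw 1: a1=9.520, a2=1.028, a3=11.472, a4=2.142, a5=0.660, a0=24.822; τ=−ln(0.1782)/24.822=0.069 → t=0.069; u2·a0=0.6655·24.822=16.519; a1+a2=10.548 < 16.519 ≤ a1+…+a3=22.020 → R3 fires; Z=3 P=7 M=8
Draw 2: a1=8.160, a2=0.771, a3=10.038, a4=2.499, a5=0.495, a0=21.963; τ=−ln(0.3839)/21.963=0.044 → t=0.113; u2·a0=0.5449·21.963=11.968; a1+a2=8.931 < 11.968 ≤ a1+…+a3=18.969 → R3 fires; Z=2 P=8 M=9
Draw 3: a1=6.120, a2=0.514, a3=7.648, a4=2.856, a5=0.330, a0=17.468; τ=−ln(0.2305)/17.468=0.084 → t=0.197; u2·a0=0.1428·17.468=2.494 ≤ a1=6.120 → R1 fires; Z=1 P=8 M=9
Draw 4: a1=3.060, a2=0.257, a3=3.824, a4=2.856, a5=0.165, a0=10.162; τ=−ln(0.4520)/10.162=0.078 → t=0.275; u2·a0=0.0642·10.162=0.652 ≤ a1=3.060 → R1 fires; Z=0 P=8 M=9
Draw 5: a1=0.000, a2=0.000, a3=0.000, a4=2.856, a5=0.000, a0=2.856; τ=−ln(0.5747)/2.856=0.194 → t=0.469; u2·a0=0.7048·2.856=2.013; a1+…+a3=0.000 < 2.013 ≤ a1+…+a4=2.856 → R4 fires; Z=0 P=8 M=10
Draw 6: a1=0.000, a2=0.000, a3=0.000, a4=2.856, a5=0.000, a0=2.856; τ=−ln(0.4416)/2.856=0.286 → t=0.755; u2·a0=0.8947·2.856=2.555; a1+…+a3=0.000 < 2.555 ≤ a1+…+a4=2.856 → R4 fires; Z=0 P=8 M=11
Draw 7: a1=0.000, a2=0.000, a3=0.000, a4=2.856, a5=0.000, a0=2.856; τ=−ln(0.5914)/2.856=0.184 → t=0.939; u2·a0=0.1144·2.856=0.327; a1+…+a3=0.000 < 0.327 ≤ a1+…+a4=2.856 → R4 fires; Z=0 P=8 M=12
Draw 8: a1=0.000, a2=0.000, a3=0.000, a4=2.856, a5=0.000, a0=2.856; τ=−ln(0.7891)/2.856=0.083 → t=1.022; u2·a0=0.9153·2.856=2.614; a1+…+a3=0.000 < 2.614 ≤ a1+…+a4=2.856 → R4 fires; Z=0 P=8 M=13
Draw 9: a1=0.000, a2=0.000, a3=0.000, a4=2.856, a5=0.000, a0=2.856; τ=−ln(0.7401)/2.856=0.105 → t=1.128; u2·a0=0.9439·2.856=2.696; a1+…+a3=0.000 < 2.696 ≤ a1+…+a4=2.856 → R4 fires; Z=0 P=8 M=14
Draw 10: a1=0.000, a2=0.000, a3=0.000, a4=2.856, a5=0.000, a0=2.856; τ=−ln(0.2418)/2.856=0.497 → t=1.625; u2·a0=0.5051·2.856=1.443; a1+…+a3=0.000 < 1.443 ≤ a1+…+a4=2.856 → R4 fires; Z=0 P=8 M=15
Draw 11: a1=0.000, a2=0.000, a3=0.000, a4=2.856, a5=0.000, a0=2.856; τ=−ln(0.2718)/2.856=0.456 → t=2.081; u2·a0=0.7113·2.856=2.031; a1+…+a3=0.000 < 2.031 ≤ a1+…+a4=2.856 → R4 fires; Z=0 P=8 M=16
Draw 12: a1=0.000, a2=0.000, a3=0.000, a4=2.856, a5=0.000, a0=2.856; τ=−ln(0.7435)/2.856=0.104 → t=2.185; u2·a0=0.7153·2.856=2.043; a1+…+a3=0.000 < 2.043 ≤ a1+…+a4=2.856 → R4 fires; Z=0 P=8 M=17
Draw 13: a1=0.000, a2=0.000, a3=0.000, a4=2.856, a5=0.000, a0=2.856; τ=−ln(0.3808)/2.856=0.338 → t=2.523; u2·a0=0.3461·2.856=0.988; a1+…+a3=0.000 < 0.988 ≤ a1+…+a4=2.856 → R4 fires; Z=0 P=8 M=18
Draw 14: a1=0.000, a2=0.000, a3=0.000, a4=2.856, a5=0.000, a0=2.856; τ=−ln(0.4091)/2.856=0.313 → t=2.836; u2·a0=0.3203·2.856=0.915; a1+…+a3=0.000 < 0.915 ≤ a1+…+a4=2.856 → R4 fires; Z=0 P=8 M=19
Draw 15: a1=0.000, a2=0.000, a3=0.000, a4=2.856, a5=0.000, a0=2.856; τ=−ln(0.2129)/2.856=0.542 → t=3.377 > T=3.31: stop.
M first becomes ≥ 10 when it reaches 10 at the event at t=0.469.

Threshold first reached at t = 0.469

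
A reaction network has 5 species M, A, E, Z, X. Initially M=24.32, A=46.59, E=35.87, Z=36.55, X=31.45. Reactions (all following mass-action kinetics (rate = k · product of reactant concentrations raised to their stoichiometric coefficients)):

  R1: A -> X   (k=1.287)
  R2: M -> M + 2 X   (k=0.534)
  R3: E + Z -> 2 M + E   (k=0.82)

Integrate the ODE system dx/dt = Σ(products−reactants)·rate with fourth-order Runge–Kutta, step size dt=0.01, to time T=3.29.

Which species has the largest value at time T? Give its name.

Dominant species at T: X

RK4 with dt=0.01: 329 steps to T=3.29. Trajectory (selected grid times):
t=0.00: M=24.32 A=46.59 E=35.87 Z=36.55 X=31.45
t=0.37: M=97.42 A=28.94 E=35.87 Z=0.00 X=84.94
t=0.73: M=97.42 A=18.21 E=35.87 Z=0.00 X=133.13
t=1.10: M=97.42 A=11.31 E=35.87 Z=0.00 X=178.52
t=1.46: M=97.42 A=7.12 E=35.87 Z=0.00 X=220.17
t=1.83: M=97.42 A=4.42 E=35.87 Z=0.00 X=261.37
t=2.19: M=97.42 A=2.78 E=35.87 Z=0.00 X=300.46
t=2.56: M=97.42 A=1.73 E=35.87 Z=0.00 X=340.01
t=2.92: M=97.42 A=1.09 E=35.87 Z=0.00 X=378.11
t=3.29: M=97.42 A=0.68 E=35.87 Z=0.00 X=417.02
At T=3.29: M=97.42 A=0.68 E=35.87 Z=0.00 X=417.02; the largest is X.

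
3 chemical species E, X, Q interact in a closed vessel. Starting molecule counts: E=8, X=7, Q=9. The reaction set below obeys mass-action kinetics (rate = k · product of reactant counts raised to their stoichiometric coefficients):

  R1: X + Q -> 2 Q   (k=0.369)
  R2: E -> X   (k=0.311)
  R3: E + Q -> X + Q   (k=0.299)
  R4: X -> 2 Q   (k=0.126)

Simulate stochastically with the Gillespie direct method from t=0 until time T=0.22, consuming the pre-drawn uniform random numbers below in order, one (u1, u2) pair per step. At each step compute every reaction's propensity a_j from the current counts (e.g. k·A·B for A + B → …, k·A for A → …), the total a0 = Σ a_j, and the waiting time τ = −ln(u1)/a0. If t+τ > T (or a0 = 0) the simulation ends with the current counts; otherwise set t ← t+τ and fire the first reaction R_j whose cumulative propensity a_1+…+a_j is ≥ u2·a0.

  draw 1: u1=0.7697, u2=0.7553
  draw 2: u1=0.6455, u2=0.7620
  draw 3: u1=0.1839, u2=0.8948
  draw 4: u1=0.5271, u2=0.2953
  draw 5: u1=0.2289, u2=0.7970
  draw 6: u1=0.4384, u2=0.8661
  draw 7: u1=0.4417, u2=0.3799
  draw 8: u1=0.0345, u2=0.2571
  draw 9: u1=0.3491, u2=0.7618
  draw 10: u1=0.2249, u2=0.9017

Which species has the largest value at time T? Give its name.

t=0.000: E=8 X=7 Q=9
Draw 1: a1=23.247, a2=2.488, a3=21.528, a4=0.882, a0=48.145; τ=−ln(0.7697)/48.145=0.005 → t=0.005; u2·a0=0.7553·48.145=36.364; a1+a2=25.735 < 36.364 ≤ a1+…+a3=47.263 → R3 fires; E=7 X=8 Q=9
Draw 2: a1=26.568, a2=2.177, a3=18.837, a4=1.008, a0=48.590; τ=−ln(0.6455)/48.590=0.009 → t=0.014; u2·a0=0.7620·48.590=37.026; a1+a2=28.745 < 37.026 ≤ a1+…+a3=47.582 → R3 fires; E=6 X=9 Q=9
Draw 3: a1=29.889, a2=1.866, a3=16.146, a4=1.134, a0=49.035; τ=−ln(0.1839)/49.035=0.035 → t=0.049; u2·a0=0.8948·49.035=43.877; a1+a2=31.755 < 43.877 ≤ a1+…+a3=47.901 → R3 fires; E=5 X=10 Q=9
Draw 4: a1=33.210, a2=1.555, a3=13.455, a4=1.260, a0=49.480; τ=−ln(0.5271)/49.480=0.013 → t=0.062; u2·a0=0.2953·49.480=14.611 ≤ a1=33.210 → R1 fires; E=5 X=9 Q=10
Draw 5: a1=33.210, a2=1.555, a3=14.950, a4=1.134, a0=50.849; τ=−ln(0.2289)/50.849=0.029 → t=0.091; u2·a0=0.7970·50.849=40.527; a1+a2=34.765 < 40.527 ≤ a1+…+a3=49.715 → R3 fires; E=4 X=10 Q=10
Draw 6: a1=36.900, a2=1.244, a3=11.960, a4=1.260, a0=51.364; τ=−ln(0.4384)/51.364=0.016 → t=0.107; u2·a0=0.8661·51.364=44.486; a1+a2=38.144 < 44.486 ≤ a1+…+a3=50.104 → R3 fires; E=3 X=11 Q=10
Draw 7: a1=40.590, a2=0.933, a3=8.970, a4=1.386, a0=51.879; τ=−ln(0.4417)/51.879=0.016 → t=0.123; u2·a0=0.3799·51.879=19.709 ≤ a1=40.590 → R1 fires; E=3 X=10 Q=11
Draw 8: a1=40.590, a2=0.933, a3=9.867, a4=1.260, a0=52.650; τ=−ln(0.0345)/52.650=0.064 → t=0.187; u2·a0=0.2571·52.650=13.536 ≤ a1=40.590 → R1 fires; E=3 X=9 Q=12
Draw 9: a1=39.852, a2=0.933, a3=10.764, a4=1.134, a0=52.683; τ=−ln(0.3491)/52.683=0.020 → t=0.207; u2·a0=0.7618·52.683=40.134; a1=39.852 < 40.134 ≤ a1+a2=40.785 → R2 fires; E=2 X=10 Q=12
Draw 10: a1=44.280, a2=0.622, a3=7.176, a4=1.260, a0=53.338; τ=−ln(0.2249)/53.338=0.028 → t=0.235 > T=0.22: stop.
At T=0.22: E=2 X=10 Q=12; the largest is Q.

Dominant species at T: Q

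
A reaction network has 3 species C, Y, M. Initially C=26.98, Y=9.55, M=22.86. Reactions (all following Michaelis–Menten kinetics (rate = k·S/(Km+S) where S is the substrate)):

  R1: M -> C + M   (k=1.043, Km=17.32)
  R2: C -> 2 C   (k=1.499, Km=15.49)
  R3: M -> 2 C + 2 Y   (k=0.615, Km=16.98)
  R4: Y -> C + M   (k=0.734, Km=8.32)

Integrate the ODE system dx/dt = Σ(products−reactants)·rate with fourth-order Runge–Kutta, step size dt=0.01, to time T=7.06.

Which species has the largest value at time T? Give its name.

Dominant species at T: C

RK4 with dt=0.01: 706 steps to T=7.06. Trajectory (selected grid times):
t=0.00: C=26.98 Y=9.55 M=22.86
t=0.78: C=29.05 Y=9.79 M=22.89
t=1.57: C=31.18 Y=10.04 M=22.93
t=2.35: C=33.30 Y=10.27 M=22.97
t=3.14: C=35.47 Y=10.51 M=23.01
t=3.92: C=37.62 Y=10.74 M=23.06
t=4.71: C=39.83 Y=10.97 M=23.10
t=5.49: C=42.02 Y=11.20 M=23.15
t=6.28: C=44.26 Y=11.42 M=23.21
t=7.06: C=46.48 Y=11.65 M=23.26
At T=7.06: C=46.48 Y=11.65 M=23.26; the largest is C.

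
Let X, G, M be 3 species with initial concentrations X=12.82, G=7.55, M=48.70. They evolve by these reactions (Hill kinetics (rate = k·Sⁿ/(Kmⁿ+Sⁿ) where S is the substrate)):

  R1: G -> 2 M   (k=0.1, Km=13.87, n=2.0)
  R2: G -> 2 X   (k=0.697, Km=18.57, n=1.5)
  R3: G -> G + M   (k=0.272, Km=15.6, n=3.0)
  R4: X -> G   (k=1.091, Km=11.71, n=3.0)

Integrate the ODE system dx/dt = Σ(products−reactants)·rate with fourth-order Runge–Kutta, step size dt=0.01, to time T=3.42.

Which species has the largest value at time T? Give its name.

RK4 with dt=0.01: 342 steps to T=3.42. Trajectory (selected grid times):
t=0.00: X=12.82 G=7.55 M=48.70
t=0.38: X=12.70 G=7.72 M=48.73
t=0.76: X=12.58 G=7.88 M=48.76
t=1.14: X=12.47 G=8.05 M=48.79
t=1.52: X=12.36 G=8.20 M=48.82
t=1.90: X=12.26 G=8.35 M=48.85
t=2.28: X=12.16 G=8.50 M=48.89
t=2.66: X=12.07 G=8.65 M=48.93
t=3.04: X=11.99 G=8.79 M=48.96
t=3.42: X=11.90 G=8.92 M=49.00
At T=3.42: X=11.90 G=8.92 M=49.00; the largest is M.

Dominant species at T: M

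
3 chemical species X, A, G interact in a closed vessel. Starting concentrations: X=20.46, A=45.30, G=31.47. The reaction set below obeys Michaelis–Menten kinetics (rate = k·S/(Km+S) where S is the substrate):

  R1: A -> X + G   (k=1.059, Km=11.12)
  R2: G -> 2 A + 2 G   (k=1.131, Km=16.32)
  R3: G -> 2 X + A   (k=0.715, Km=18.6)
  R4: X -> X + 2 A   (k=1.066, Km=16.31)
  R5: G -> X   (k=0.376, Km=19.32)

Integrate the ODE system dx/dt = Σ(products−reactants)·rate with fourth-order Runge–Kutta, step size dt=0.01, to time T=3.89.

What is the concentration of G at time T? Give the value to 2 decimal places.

G at T = 35.08

RK4 with dt=0.01: 389 steps to T=3.89. Trajectory (selected grid times):
t=0.00: X=20.46 A=45.30 G=31.47
t=0.43: X=21.31 A=46.28 G=31.86
t=0.86: X=22.17 A=47.28 G=32.26
t=1.30: X=23.05 A=48.31 G=32.66
t=1.73: X=23.92 A=49.32 G=33.06
t=2.16: X=24.79 A=50.35 G=33.46
t=2.59: X=25.66 A=51.39 G=33.86
t=3.03: X=26.56 A=52.46 G=34.27
t=3.46: X=27.44 A=53.51 G=34.67
t=3.89: X=28.32 A=54.58 G=35.08
Read off G at T=3.89: 35.08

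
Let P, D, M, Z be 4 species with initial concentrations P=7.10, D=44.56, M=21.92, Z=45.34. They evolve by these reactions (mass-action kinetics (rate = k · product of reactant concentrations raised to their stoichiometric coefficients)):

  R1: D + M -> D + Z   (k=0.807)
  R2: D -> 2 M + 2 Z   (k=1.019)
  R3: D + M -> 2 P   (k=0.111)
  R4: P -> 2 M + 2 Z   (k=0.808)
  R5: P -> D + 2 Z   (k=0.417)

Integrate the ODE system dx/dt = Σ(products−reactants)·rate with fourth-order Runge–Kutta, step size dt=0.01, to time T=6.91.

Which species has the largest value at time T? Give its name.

Dominant species at T: Z

RK4 with dt=0.01: 691 steps to T=6.91. Trajectory (selected grid times):
t=0.00: P=7.10 D=44.56 M=21.92 Z=45.34
t=0.77: P=13.53 D=17.45 M=3.52 Z=183.64
t=1.54: P=10.19 D=7.93 M=4.34 Z=253.91
t=2.30: P=6.80 D=3.96 M=5.03 Z=294.65
t=3.07: P=4.28 D=2.11 M=5.53 Z=319.11
t=3.84: P=2.63 D=1.18 M=5.85 Z=333.63
t=4.61: P=1.59 D=0.68 M=6.05 Z=342.28
t=5.37: P=0.97 D=0.40 M=6.17 Z=347.39
t=6.14: P=0.58 D=0.23 M=6.24 Z=350.49
t=6.91: P=0.35 D=0.14 M=6.28 Z=352.34
At T=6.91: P=0.35 D=0.14 M=6.28 Z=352.34; the largest is Z.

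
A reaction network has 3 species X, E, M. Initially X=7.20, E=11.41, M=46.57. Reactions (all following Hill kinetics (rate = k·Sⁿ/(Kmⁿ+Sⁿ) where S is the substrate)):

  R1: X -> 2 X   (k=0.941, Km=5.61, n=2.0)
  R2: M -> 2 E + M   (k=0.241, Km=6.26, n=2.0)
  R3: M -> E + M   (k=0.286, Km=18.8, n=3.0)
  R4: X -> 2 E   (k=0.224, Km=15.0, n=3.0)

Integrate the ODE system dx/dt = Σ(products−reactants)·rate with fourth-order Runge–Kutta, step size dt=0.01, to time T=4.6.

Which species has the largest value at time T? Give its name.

Dominant species at T: M

RK4 with dt=0.01: 460 steps to T=4.6. Trajectory (selected grid times):
t=0.00: X=7.20 E=11.41 M=46.57
t=0.51: X=7.49 E=11.81 M=46.57
t=1.02: X=7.79 E=12.22 M=46.57
t=1.53: X=8.09 E=12.63 M=46.57
t=2.04: X=8.41 E=13.04 M=46.57
t=2.56: X=8.73 E=13.46 M=46.57
t=3.07: X=9.05 E=13.88 M=46.57
t=3.58: X=9.38 E=14.30 M=46.57
t=4.09: X=9.72 E=14.72 M=46.57
t=4.60: X=10.05 E=15.15 M=46.57
At T=4.6: X=10.05 E=15.15 M=46.57; the largest is M.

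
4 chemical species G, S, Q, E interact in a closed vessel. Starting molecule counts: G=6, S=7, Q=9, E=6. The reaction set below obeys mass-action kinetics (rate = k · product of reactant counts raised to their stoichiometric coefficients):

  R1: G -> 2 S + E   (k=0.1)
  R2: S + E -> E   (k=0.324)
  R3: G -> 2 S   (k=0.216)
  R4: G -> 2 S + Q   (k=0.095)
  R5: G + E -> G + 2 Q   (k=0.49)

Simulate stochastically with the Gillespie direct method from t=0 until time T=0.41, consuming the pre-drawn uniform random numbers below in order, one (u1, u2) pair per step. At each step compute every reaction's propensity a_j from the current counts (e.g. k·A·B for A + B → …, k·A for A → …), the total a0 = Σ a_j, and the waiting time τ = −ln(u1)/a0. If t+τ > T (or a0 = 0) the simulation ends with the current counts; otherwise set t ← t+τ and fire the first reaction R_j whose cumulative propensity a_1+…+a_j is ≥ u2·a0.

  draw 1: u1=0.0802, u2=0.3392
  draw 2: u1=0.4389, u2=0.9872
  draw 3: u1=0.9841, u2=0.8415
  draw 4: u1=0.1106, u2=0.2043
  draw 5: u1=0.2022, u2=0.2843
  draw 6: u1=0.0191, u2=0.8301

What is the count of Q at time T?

t=0.000: G=6 S=7 Q=9 E=6
Draw 1: a1=0.600, a2=13.608, a3=1.296, a4=0.570, a5=17.640, a0=33.714; τ=−ln(0.0802)/33.714=0.075 → t=0.075; u2·a0=0.3392·33.714=11.436; a1=0.600 < 11.436 ≤ a1+a2=14.208 → R2 fires; G=6 S=6 Q=9 E=6
Draw 2: a1=0.600, a2=11.664, a3=1.296, a4=0.570, a5=17.640, a0=31.770; τ=−ln(0.4389)/31.770=0.026 → t=0.101; u2·a0=0.9872·31.770=31.363; a1+…+a4=14.130 < 31.363 ≤ a1+…+a5=31.770 → R5 fires; G=6 S=6 Q=11 E=5
Draw 3: a1=0.600, a2=9.720, a3=1.296, a4=0.570, a5=14.700, a0=26.886; τ=−ln(0.9841)/26.886=0.001 → t=0.101; u2·a0=0.8415·26.886=22.625; a1+…+a4=12.186 < 22.625 ≤ a1+…+a5=26.886 → R5 fires; G=6 S=6 Q=13 E=4
Draw 4: a1=0.600, a2=7.776, a3=1.296, a4=0.570, a5=11.760, a0=22.002; τ=−ln(0.1106)/22.002=0.100 → t=0.201; u2·a0=0.2043·22.002=4.495; a1=0.600 < 4.495 ≤ a1+a2=8.376 → R2 fires; G=6 S=5 Q=13 E=4
Draw 5: a1=0.600, a2=6.480, a3=1.296, a4=0.570, a5=11.760, a0=20.706; τ=−ln(0.2022)/20.706=0.077 → t=0.279; u2·a0=0.2843·20.706=5.887; a1=0.600 < 5.887 ≤ a1+a2=7.080 → R2 fires; G=6 S=4 Q=13 E=4
Draw 6: a1=0.600, a2=5.184, a3=1.296, a4=0.570, a5=11.760, a0=19.410; τ=−ln(0.0191)/19.410=0.204 → t=0.483 > T=0.41: stop.
Read off Q at T=0.41: 13

Q at T = 13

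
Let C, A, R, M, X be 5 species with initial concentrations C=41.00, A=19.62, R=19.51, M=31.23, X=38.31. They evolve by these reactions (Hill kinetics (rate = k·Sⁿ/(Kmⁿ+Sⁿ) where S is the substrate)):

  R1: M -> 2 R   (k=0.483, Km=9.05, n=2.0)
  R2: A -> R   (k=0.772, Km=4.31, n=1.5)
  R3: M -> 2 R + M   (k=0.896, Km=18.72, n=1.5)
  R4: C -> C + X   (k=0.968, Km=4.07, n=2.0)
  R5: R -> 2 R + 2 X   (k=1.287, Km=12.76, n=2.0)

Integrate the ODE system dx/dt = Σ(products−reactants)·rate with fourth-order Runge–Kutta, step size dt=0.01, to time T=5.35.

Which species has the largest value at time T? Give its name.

RK4 with dt=0.01: 535 steps to T=5.35. Trajectory (selected grid times):
t=0.00: C=41.00 A=19.62 R=19.51 M=31.23 X=38.31
t=0.59: C=41.00 A=19.21 R=21.72 M=30.97 X=39.97
t=1.19: C=41.00 A=18.79 R=23.99 M=30.70 X=41.72
t=1.78: C=41.00 A=18.38 R=26.24 M=30.44 X=43.50
t=2.38: C=41.00 A=17.96 R=28.54 M=30.17 X=45.34
t=2.97: C=41.00 A=17.56 R=30.82 M=29.91 X=47.19
t=3.57: C=41.00 A=17.15 R=33.15 M=29.65 X=49.10
t=4.16: C=41.00 A=16.74 R=35.44 M=29.39 X=50.99
t=4.76: C=41.00 A=16.33 R=37.78 M=29.12 X=52.95
t=5.35: C=41.00 A=15.93 R=40.08 M=28.86 X=54.88
At T=5.35: C=41.00 A=15.93 R=40.08 M=28.86 X=54.88; the largest is X.

Dominant species at T: X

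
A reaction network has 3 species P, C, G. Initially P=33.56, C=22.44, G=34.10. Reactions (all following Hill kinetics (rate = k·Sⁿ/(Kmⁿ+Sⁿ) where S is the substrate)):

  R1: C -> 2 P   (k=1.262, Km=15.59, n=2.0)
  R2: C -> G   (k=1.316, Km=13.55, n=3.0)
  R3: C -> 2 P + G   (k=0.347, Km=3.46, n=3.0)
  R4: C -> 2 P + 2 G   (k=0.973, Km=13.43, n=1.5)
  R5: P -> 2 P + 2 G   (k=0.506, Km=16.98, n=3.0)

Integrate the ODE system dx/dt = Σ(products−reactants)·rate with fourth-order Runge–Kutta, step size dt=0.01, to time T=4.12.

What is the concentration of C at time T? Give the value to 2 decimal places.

C at T = 12.40

RK4 with dt=0.01: 412 steps to T=4.12. Trajectory (selected grid times):
t=0.00: P=33.56 C=22.44 G=34.10
t=0.46: P=35.46 C=21.11 G=35.77
t=0.92: P=37.30 C=19.82 G=37.40
t=1.37: P=39.06 C=18.61 G=38.96
t=1.83: P=40.80 C=17.42 G=40.52
t=2.29: P=42.49 C=16.29 G=42.04
t=2.75: P=44.11 C=15.22 G=43.51
t=3.20: P=45.64 C=14.23 G=44.89
t=3.66: P=47.13 C=13.28 G=46.26
t=4.12: P=48.57 C=12.40 G=47.57
Read off C at T=4.12: 12.40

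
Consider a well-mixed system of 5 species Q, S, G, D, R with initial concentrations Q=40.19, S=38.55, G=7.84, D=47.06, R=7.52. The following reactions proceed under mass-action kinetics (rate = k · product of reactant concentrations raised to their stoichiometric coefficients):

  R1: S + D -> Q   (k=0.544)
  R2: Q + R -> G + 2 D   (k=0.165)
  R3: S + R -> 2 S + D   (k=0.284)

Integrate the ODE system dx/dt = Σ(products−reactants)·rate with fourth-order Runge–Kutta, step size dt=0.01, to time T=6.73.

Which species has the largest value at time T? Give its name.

RK4 with dt=0.01: 673 steps to T=6.73. Trajectory (selected grid times):
t=0.00: Q=40.19 S=38.55 G=7.84 D=47.06 R=7.52
t=0.75: Q=76.13 S=0.01 G=12.90 D=18.64 R=0.00
t=1.50: Q=76.14 S=0.00 G=12.90 D=18.63 R=0.00
t=2.24: Q=76.14 S=0.00 G=12.90 D=18.63 R=0.00
t=2.99: Q=76.14 S=0.00 G=12.90 D=18.63 R=0.00
t=3.74: Q=76.14 S=0.00 G=12.90 D=18.63 R=0.00
t=4.49: Q=76.14 S=0.00 G=12.90 D=18.63 R=0.00
t=5.23: Q=76.14 S=0.00 G=12.90 D=18.63 R=0.00
t=5.98: Q=76.14 S=0.00 G=12.90 D=18.63 R=0.00
t=6.73: Q=76.14 S=0.00 G=12.90 D=18.63 R=0.00
At T=6.73: Q=76.14 S=0.00 G=12.90 D=18.63 R=0.00; the largest is Q.

Dominant species at T: Q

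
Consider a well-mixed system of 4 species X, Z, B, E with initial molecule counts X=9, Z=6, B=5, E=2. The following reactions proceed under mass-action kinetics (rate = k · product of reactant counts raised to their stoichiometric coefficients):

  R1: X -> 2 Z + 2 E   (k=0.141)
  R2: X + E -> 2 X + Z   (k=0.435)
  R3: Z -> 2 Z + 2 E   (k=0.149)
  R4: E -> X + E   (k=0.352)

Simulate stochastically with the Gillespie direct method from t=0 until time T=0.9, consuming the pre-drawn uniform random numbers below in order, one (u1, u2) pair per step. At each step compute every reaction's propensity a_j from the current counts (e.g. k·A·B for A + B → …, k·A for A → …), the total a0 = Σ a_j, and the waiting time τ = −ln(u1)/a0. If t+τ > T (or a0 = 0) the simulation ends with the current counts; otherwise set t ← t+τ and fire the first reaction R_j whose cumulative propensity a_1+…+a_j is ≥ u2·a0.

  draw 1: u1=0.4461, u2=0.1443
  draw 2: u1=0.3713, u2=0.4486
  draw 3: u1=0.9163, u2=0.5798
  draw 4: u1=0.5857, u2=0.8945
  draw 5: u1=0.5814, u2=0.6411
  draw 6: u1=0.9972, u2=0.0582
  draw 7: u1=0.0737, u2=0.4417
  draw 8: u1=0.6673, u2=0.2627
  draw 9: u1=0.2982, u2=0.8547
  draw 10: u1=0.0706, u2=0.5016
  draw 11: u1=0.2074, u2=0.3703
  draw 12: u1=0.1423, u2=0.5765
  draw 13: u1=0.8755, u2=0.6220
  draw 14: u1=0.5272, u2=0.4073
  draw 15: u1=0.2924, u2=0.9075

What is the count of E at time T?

E at T = 0

t=0.000: X=9 Z=6 B=5 E=2
Draw 1: a1=1.269, a2=7.830, a3=0.894, a4=0.704, a0=10.697; τ=−ln(0.4461)/10.697=0.075 → t=0.075; u2·a0=0.1443·10.697=1.544; a1=1.269 < 1.544 ≤ a1+a2=9.099 → R2 fires; X=10 Z=7 B=5 E=1
Draw 2: a1=1.410, a2=4.350, a3=1.043, a4=0.352, a0=7.155; τ=−ln(0.3713)/7.155=0.138 → t=0.214; u2·a0=0.4486·7.155=3.210; a1=1.410 < 3.210 ≤ a1+a2=5.760 → R2 fires; X=11 Z=8 B=5 E=0
Draw 3: a1=1.551, a2=0.000, a3=1.192, a4=0.000, a0=2.743; τ=−ln(0.9163)/2.743=0.032 → t=0.246; u2·a0=0.5798·2.743=1.590; a1+a2=1.551 < 1.590 ≤ a1+…+a3=2.743 → R3 fires; X=11 Z=9 B=5 E=2
Draw 4: a1=1.551, a2=9.570, a3=1.341, a4=0.704, a0=13.166; τ=−ln(0.5857)/13.166=0.041 → t=0.286; u2·a0=0.8945·13.166=11.777; a1+a2=11.121 < 11.777 ≤ a1+…+a3=12.462 → R3 fires; X=11 Z=10 B=5 E=4
Draw 5: a1=1.551, a2=19.140, a3=1.490, a4=1.408, a0=23.589; τ=−ln(0.5814)/23.589=0.023 → t=0.309; u2·a0=0.6411·23.589=15.123; a1=1.551 < 15.123 ≤ a1+a2=20.691 → R2 fires; X=12 Z=11 B=5 E=3
Draw 6: a1=1.692, a2=15.660, a3=1.639, a4=1.056, a0=20.047; τ=−ln(0.9972)/20.047=0.000 → t=0.310; u2·a0=0.0582·20.047=1.167 ≤ a1=1.692 → R1 fires; X=11 Z=13 B=5 E=5
Draw 7: a1=1.551, a2=23.925, a3=1.937, a4=1.760, a0=29.173; τ=−ln(0.0737)/29.173=0.089 → t=0.399; u2·a0=0.4417·29.173=12.886; a1=1.551 < 12.886 ≤ a1+a2=25.476 → R2 fires; X=12 Z=14 B=5 E=4
Draw 8: a1=1.692, a2=20.880, a3=2.086, a4=1.408, a0=26.066; τ=−ln(0.6673)/26.066=0.016 → t=0.414; u2·a0=0.2627·26.066=6.848; a1=1.692 < 6.848 ≤ a1+a2=22.572 → R2 fires; X=13 Z=15 B=5 E=3
Draw 9: a1=1.833, a2=16.965, a3=2.235, a4=1.056, a0=22.089; τ=−ln(0.2982)/22.089=0.055 → t=0.469; u2·a0=0.8547·22.089=18.879; a1+a2=18.798 < 18.879 ≤ a1+…+a3=21.033 → R3 fires; X=13 Z=16 B=5 E=5
Draw 10: a1=1.833, a2=28.275, a3=2.384, a4=1.760, a0=34.252; τ=−ln(0.0706)/34.252=0.077 → t=0.547; u2·a0=0.5016·34.252=17.181; a1=1.833 < 17.181 ≤ a1+a2=30.108 → R2 fires; X=14 Z=17 B=5 E=4
Draw 11: a1=1.974, a2=24.360, a3=2.533, a4=1.408, a0=30.275; τ=−ln(0.2074)/30.275=0.052 → t=0.599; u2·a0=0.3703·30.275=11.211; a1=1.974 < 11.211 ≤ a1+a2=26.334 → R2 fires; X=15 Z=18 B=5 E=3
Draw 12: a1=2.115, a2=19.575, a3=2.682, a4=1.056, a0=25.428; τ=−ln(0.1423)/25.428=0.077 → t=0.675; u2·a0=0.5765·25.428=14.659; a1=2.115 < 14.659 ≤ a1+a2=21.690 → R2 fires; X=16 Z=19 B=5 E=2
Draw 13: a1=2.256, a2=13.920, a3=2.831, a4=0.704, a0=19.711; τ=−ln(0.8755)/19.711=0.007 → t=0.682; u2·a0=0.6220·19.711=12.260; a1=2.256 < 12.260 ≤ a1+a2=16.176 → R2 fires; X=17 Z=20 B=5 E=1
Draw 14: a1=2.397, a2=7.395, a3=2.980, a4=0.352, a0=13.124; τ=−ln(0.5272)/13.124=0.049 → t=0.731; u2·a0=0.4073·13.124=5.345; a1=2.397 < 5.345 ≤ a1+a2=9.792 → R2 fires; X=18 Z=21 B=5 E=0
Draw 15: a1=2.538, a2=0.000, a3=3.129, a4=0.000, a0=5.667; τ=−ln(0.2924)/5.667=0.217 → t=0.948 > T=0.9: stop.
Read off E at T=0.9: 0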